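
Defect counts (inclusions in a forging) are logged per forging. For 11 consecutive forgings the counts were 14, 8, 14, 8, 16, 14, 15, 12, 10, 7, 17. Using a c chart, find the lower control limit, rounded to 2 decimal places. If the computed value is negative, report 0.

1.76

c̄ = (14 + 8 + 14 + 8 + 16 + 14 + 15 + 12 + 10 + 7 + 17) / 11 = 135 / 11 = 12.2727
LCL = c̄ − 3√c̄ = 12.2727 − 3 × 3.5032 = 1.7630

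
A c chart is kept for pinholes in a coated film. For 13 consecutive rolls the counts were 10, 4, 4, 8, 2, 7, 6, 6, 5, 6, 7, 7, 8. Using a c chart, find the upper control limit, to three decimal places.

13.596

c̄ = (10 + 4 + 4 + 8 + 2 + 7 + 6 + 6 + 5 + 6 + 7 + 7 + 8) / 13 = 80 / 13 = 6.1538
UCL = c̄ + 3√c̄ = 6.1538 + 3 × √6.1538 = 6.1538 + 3 × 2.4807 = 13.5959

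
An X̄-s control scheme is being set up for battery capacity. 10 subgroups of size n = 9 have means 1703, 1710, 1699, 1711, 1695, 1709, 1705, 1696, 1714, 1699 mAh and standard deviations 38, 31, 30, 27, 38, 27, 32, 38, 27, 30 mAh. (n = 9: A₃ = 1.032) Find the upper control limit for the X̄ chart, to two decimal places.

X̄̄ = (1703 + 1710 + 1699 + 1711 + 1695 + 1709 + 1705 + 1696 + 1714 + 1699) / 10 = 1704.1000
s̄ = (38 + 31 + 30 + 27 + 38 + 27 + 32 + 38 + 27 + 30) / 10 = 31.8000
UCL = X̄̄ + A₃·s̄ = 1704.1000 + 1.032 × 31.8000 = 1736.9176

1736.92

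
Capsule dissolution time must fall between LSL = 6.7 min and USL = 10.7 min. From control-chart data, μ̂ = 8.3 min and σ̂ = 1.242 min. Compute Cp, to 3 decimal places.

Cp = (USL − LSL) / (6σ̂) = (10.7 − 6.7) / (6 × 1.242) = 4.0000 / 7.4520 = 0.5368

0.537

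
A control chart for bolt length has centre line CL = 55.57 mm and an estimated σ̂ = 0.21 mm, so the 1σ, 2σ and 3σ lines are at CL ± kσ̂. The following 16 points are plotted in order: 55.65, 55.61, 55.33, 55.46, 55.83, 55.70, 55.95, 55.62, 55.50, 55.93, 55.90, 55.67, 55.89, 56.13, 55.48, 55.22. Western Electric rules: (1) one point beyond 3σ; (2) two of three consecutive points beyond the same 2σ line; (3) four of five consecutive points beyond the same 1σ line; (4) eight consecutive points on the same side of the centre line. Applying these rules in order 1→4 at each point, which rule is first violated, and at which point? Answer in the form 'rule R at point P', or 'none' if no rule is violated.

Zone of each point (C = within 1σ̂, B = 1σ̂–2σ̂, A = 2σ̂–3σ̂, * = beyond 3σ̂; sign = side of CL): 1:+C, 2:+C, 3:-B, 4:-C, 5:+B, 6:+C, 7:+B, 8:+C, 9:-C, 10:+B, 11:+B, 12:+C, 13:+B, 14:+A, 15:-C, 16:-B
Rule 3 (four of five consecutive points beyond the same 1σ limit) is satisfied at point 14.

rule 3 at point 14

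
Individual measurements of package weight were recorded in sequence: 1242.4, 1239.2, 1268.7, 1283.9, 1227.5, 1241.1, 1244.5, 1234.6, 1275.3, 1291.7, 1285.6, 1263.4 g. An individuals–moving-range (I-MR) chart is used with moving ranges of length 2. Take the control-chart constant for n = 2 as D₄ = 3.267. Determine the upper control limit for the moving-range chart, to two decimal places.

Moving ranges: 3.2, 29.5, 15.2, 56.4, 13.6, 3.4, 9.9, 40.7, 16.4, 6.1, 22.2; M̄R̄ = 216.6000 / 11 = 19.6909
UCL_MR = D₄·M̄R̄ = 3.267 × 19.6909 = 64.3302

64.33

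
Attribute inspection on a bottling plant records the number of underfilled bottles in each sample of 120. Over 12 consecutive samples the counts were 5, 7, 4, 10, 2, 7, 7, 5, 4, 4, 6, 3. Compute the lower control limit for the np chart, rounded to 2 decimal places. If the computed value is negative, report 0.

p̄ = Σdᵢ / (k·n) = 64 / (12 × 120) = 0.04444
LCL = np̄ − 3·√(np̄(1−p̄)) = 5.3333 − 3 × 2.2575 = -1.4392 → 0 (negative, so LCL = 0)

0.00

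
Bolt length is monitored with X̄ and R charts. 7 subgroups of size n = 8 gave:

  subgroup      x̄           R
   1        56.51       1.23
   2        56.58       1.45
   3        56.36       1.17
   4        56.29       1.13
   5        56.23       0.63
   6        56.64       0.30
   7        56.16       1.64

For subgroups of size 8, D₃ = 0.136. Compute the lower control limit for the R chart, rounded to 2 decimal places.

R̄ = (1.23 + 1.45 + 1.17 + 1.13 + 0.63 + 0.30 + 1.64) / 7 = 7.5500 / 7 = 1.0786
LCL_R = D₃·R̄ = 0.136 × 1.0786 = 0.1467

0.15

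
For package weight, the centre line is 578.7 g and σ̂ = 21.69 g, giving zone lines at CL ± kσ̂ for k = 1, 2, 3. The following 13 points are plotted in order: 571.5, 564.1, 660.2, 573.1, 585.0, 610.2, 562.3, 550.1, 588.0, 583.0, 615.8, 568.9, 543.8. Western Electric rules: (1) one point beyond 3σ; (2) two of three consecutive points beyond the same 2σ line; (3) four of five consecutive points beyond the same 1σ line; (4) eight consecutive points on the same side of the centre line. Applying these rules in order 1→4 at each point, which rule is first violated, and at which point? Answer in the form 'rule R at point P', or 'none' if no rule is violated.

rule 1 at point 3

Zone of each point (C = within 1σ̂, B = 1σ̂–2σ̂, A = 2σ̂–3σ̂, * = beyond 3σ̂; sign = side of CL): 1:-C, 2:-C, 3:+*, 4:-C, 5:+C, 6:+B, 7:-C, 8:-B, 9:+C, 10:+C, 11:+B, 12:-C, 13:-B
Rule 1 (one point beyond the 3σ limits) is satisfied at point 3.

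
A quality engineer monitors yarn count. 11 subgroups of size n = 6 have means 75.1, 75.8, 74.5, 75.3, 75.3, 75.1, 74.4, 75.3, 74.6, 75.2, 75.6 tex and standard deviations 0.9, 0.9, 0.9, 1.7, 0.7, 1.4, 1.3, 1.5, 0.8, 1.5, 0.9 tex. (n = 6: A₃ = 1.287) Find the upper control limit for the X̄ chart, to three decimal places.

76.572

X̄̄ = (75.1 + 75.8 + 74.5 + 75.3 + 75.3 + 75.1 + 74.4 + 75.3 + 74.6 + 75.2 + 75.6) / 11 = 75.1091
s̄ = (0.9 + 0.9 + 0.9 + 1.7 + 0.7 + 1.4 + 1.3 + 1.5 + 0.8 + 1.5 + 0.9) / 11 = 1.1364
UCL = X̄̄ + A₃·s̄ = 75.1091 + 1.287 × 1.1364 = 76.5716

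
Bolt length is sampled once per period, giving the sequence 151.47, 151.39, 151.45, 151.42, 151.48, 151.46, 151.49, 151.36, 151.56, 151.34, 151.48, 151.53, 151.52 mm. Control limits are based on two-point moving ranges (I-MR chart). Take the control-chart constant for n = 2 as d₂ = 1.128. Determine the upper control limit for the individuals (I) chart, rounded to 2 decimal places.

X̄ = (151.47 + 151.39 + 151.45 + 151.42 + 151.48 + 151.46 + 151.49 + 151.36 + 151.56 + 151.34 + 151.48 + 151.53 + 151.52) / 13 = 151.4577
Moving ranges: 0.08, 0.06, 0.03, 0.06, 0.02, 0.03, 0.13, 0.20, 0.22, 0.14, 0.05, 0.01; M̄R̄ = 1.0300 / 12 = 0.0858
UCL = X̄ + 3·M̄R̄/d₂ = 151.4577 + 3 × 0.0858 / 1.128 = 151.6860

151.69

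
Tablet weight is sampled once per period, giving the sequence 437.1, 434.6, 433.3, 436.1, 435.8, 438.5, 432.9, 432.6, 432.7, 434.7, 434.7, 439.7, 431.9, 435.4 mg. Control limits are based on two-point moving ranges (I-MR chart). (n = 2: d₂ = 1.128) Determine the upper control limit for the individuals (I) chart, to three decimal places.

X̄ = (437.1 + 434.6 + 433.3 + 436.1 + 435.8 + 438.5 + 432.9 + 432.6 + 432.7 + 434.7 + 434.7 + 439.7 + 431.9 + 435.4) / 14 = 435.0000
Moving ranges: 2.5, 1.3, 2.8, 0.3, 2.7, 5.6, 0.3, 0.1, 2.0, 0.0, 5.0, 7.8, 3.5; M̄R̄ = 33.9000 / 13 = 2.6077
UCL = X̄ + 3·M̄R̄/d₂ = 435.0000 + 3 × 2.6077 / 1.128 = 441.9354

441.935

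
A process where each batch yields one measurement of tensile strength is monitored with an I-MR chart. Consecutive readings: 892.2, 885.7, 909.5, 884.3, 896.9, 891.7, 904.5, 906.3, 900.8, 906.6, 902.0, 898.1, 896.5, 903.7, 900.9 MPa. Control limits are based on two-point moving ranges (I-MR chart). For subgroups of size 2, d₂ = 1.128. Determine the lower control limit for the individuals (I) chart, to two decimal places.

X̄ = (892.2 + 885.7 + 909.5 + 884.3 + 896.9 + 891.7 + 904.5 + 906.3 + 900.8 + 906.6 + 902.0 + 898.1 + 896.5 + 903.7 + 900.9) / 15 = 898.6467
Moving ranges: 6.5, 23.8, 25.2, 12.6, 5.2, 12.8, 1.8, 5.5, 5.8, 4.6, 3.9, 1.6, 7.2, 2.8; M̄R̄ = 119.3000 / 14 = 8.5214
LCL = X̄ − 3·M̄R̄/d₂ = 898.6467 − 3 × 8.5214 / 1.128 = 875.9833

875.98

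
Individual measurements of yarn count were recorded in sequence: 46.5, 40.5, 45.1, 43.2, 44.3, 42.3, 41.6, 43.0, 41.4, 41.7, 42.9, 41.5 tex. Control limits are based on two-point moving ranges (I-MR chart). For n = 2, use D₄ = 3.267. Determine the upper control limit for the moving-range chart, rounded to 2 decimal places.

6.59

Moving ranges: 6.0, 4.6, 1.9, 1.1, 2.0, 0.7, 1.4, 1.6, 0.3, 1.2, 1.4; M̄R̄ = 22.2000 / 11 = 2.0182
UCL_MR = D₄·M̄R̄ = 3.267 × 2.0182 = 6.5934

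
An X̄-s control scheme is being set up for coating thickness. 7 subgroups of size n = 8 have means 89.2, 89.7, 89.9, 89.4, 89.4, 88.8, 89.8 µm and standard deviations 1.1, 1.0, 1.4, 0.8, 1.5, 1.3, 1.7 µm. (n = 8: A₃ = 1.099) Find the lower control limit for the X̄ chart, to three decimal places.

X̄̄ = (89.2 + 89.7 + 89.9 + 89.4 + 89.4 + 88.8 + 89.8) / 7 = 89.4571
s̄ = (1.1 + 1.0 + 1.4 + 0.8 + 1.5 + 1.3 + 1.7) / 7 = 1.2571
LCL = X̄̄ − A₃·s̄ = 89.4571 − 1.099 × 1.2571 = 88.0755

88.076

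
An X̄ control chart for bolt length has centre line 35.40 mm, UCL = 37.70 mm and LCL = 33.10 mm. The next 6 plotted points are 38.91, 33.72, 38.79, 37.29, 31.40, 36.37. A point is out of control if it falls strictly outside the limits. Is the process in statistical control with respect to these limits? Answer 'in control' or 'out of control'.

Compare each point to [33.10, 37.70]: sample 1 = 38.91 > UCL; sample 3 = 38.79 > UCL; sample 5 = 31.40 < LCL.

out of control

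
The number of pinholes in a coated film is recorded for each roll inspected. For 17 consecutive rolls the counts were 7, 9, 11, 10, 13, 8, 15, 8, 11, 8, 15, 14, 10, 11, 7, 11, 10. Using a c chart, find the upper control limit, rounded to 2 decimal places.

20.18

c̄ = (7 + 9 + 11 + 10 + 13 + 8 + 15 + 8 + 11 + 8 + 15 + 14 + 10 + 11 + 7 + 11 + 10) / 17 = 178 / 17 = 10.4706
UCL = c̄ + 3√c̄ = 10.4706 + 3 × √10.4706 = 10.4706 + 3 × 3.2358 = 20.1781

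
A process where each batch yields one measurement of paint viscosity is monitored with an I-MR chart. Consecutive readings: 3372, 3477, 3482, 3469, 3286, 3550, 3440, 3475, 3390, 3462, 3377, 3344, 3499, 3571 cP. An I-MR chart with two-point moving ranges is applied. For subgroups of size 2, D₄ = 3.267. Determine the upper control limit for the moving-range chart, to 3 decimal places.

305.841

Moving ranges: 105, 5, 13, 183, 264, 110, 35, 85, 72, 85, 33, 155, 72; M̄R̄ = 1217.0000 / 13 = 93.6154
UCL_MR = D₄·M̄R̄ = 3.267 × 93.6154 = 305.8415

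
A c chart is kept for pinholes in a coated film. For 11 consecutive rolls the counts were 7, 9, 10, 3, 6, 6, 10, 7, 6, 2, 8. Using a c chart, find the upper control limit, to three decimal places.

14.508

c̄ = (7 + 9 + 10 + 3 + 6 + 6 + 10 + 7 + 6 + 2 + 8) / 11 = 74 / 11 = 6.7273
UCL = c̄ + 3√c̄ = 6.7273 + 3 × √6.7273 = 6.7273 + 3 × 2.5937 = 14.5084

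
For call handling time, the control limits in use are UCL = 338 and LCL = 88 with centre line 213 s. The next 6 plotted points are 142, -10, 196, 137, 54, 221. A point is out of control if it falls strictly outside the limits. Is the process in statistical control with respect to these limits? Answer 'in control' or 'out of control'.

Compare each point to [88, 338]: sample 2 = -10 < LCL; sample 5 = 54 < LCL.

out of control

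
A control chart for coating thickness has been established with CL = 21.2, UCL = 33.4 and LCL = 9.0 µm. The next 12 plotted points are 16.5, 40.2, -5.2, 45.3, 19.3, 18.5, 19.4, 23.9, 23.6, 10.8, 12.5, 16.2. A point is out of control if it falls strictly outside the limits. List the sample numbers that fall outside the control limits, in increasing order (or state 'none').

Compare each point to [9.0, 33.4]: sample 2 = 40.2 > UCL; sample 3 = -5.2 < LCL; sample 4 = 45.3 > UCL.

2, 3, 4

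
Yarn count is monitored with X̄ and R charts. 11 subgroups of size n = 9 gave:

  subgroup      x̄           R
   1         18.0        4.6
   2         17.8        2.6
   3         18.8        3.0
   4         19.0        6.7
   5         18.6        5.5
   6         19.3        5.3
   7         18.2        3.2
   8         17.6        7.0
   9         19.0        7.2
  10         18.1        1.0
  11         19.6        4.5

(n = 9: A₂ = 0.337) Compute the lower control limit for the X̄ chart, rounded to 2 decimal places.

17.00

X̄̄ = (18.0 + 17.8 + 18.8 + 19.0 + 18.6 + 19.3 + 18.2 + 17.6 + 19.0 + 18.1 + 19.6) / 11 = 204.0000 / 11 = 18.5455
R̄ = (4.6 + 2.6 + 3.0 + 6.7 + 5.5 + 5.3 + 3.2 + 7.0 + 7.2 + 1.0 + 4.5) / 11 = 50.6000 / 11 = 4.6000
LCL = X̄̄ − A₂·R̄ = 18.5455 − 0.337 × 4.6000 = 16.9953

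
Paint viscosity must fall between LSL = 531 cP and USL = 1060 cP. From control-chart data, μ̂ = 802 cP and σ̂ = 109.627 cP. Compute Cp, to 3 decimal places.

Cp = (USL − LSL) / (6σ̂) = (1060 − 531) / (6 × 109.627) = 529.0000 / 657.7620 = 0.8042

0.804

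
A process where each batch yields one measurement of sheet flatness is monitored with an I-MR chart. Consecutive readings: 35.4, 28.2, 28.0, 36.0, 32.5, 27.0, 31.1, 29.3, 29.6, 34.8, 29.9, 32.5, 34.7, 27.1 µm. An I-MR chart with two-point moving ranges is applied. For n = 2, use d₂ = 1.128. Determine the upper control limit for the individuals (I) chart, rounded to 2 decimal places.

42.01

X̄ = (35.4 + 28.2 + 28.0 + 36.0 + 32.5 + 27.0 + 31.1 + 29.3 + 29.6 + 34.8 + 29.9 + 32.5 + 34.7 + 27.1) / 14 = 31.1500
Moving ranges: 7.2, 0.2, 8.0, 3.5, 5.5, 4.1, 1.8, 0.3, 5.2, 4.9, 2.6, 2.2, 7.6; M̄R̄ = 53.1000 / 13 = 4.0846
UCL = X̄ + 3·M̄R̄/d₂ = 31.1500 + 3 × 4.0846 / 1.128 = 42.0133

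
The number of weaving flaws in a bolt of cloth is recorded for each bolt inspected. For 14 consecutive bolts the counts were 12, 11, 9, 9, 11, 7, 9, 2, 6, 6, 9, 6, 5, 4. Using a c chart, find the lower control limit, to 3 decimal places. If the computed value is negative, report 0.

0.000

c̄ = (12 + 11 + 9 + 9 + 11 + 7 + 9 + 2 + 6 + 6 + 9 + 6 + 5 + 4) / 14 = 106 / 14 = 7.5714
LCL = c̄ − 3√c̄ = 7.5714 − 3 × 2.7516 = -0.6834 → 0 (cannot be negative)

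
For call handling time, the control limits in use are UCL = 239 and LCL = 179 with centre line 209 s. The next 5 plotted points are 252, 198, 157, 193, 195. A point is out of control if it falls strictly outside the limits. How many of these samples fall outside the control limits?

Compare each point to [179, 239]: sample 1 = 252 > UCL; sample 3 = 157 < LCL.

2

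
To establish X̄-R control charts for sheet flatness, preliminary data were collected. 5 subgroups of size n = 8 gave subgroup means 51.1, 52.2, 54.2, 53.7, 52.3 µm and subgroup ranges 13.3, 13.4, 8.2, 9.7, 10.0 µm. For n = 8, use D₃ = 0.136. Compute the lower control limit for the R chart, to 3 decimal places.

1.485

R̄ = (13.3 + 13.4 + 8.2 + 9.7 + 10.0) / 5 = 54.6000 / 5 = 10.9200
LCL_R = D₃·R̄ = 0.136 × 10.9200 = 1.4851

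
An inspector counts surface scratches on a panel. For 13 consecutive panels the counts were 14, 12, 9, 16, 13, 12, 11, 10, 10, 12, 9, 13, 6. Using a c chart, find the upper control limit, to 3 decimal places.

c̄ = (14 + 12 + 9 + 16 + 13 + 12 + 11 + 10 + 10 + 12 + 9 + 13 + 6) / 13 = 147 / 13 = 11.3077
UCL = c̄ + 3√c̄ = 11.3077 + 3 × √11.3077 = 11.3077 + 3 × 3.3627 = 21.3958

21.396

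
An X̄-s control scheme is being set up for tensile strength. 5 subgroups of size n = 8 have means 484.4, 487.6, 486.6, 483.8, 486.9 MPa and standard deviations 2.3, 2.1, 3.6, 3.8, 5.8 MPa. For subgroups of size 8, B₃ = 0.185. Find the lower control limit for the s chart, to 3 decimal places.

0.651

s̄ = (2.3 + 2.1 + 3.6 + 3.8 + 5.8) / 5 = 3.5200
LCL_s = B₃·s̄ = 0.185 × 3.5200 = 0.6512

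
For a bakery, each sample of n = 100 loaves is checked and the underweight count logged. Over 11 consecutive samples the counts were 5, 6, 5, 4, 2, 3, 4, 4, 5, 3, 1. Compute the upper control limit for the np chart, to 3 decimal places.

p̄ = Σdᵢ / (k·n) = 42 / (11 × 100) = 0.03818
UCL = np̄ + 3·√(np̄(1−p̄)) = 3.8182 + 3 × √(3.8182×0.96182) = 3.8182 + 3 × 1.9163 = 9.5672

9.567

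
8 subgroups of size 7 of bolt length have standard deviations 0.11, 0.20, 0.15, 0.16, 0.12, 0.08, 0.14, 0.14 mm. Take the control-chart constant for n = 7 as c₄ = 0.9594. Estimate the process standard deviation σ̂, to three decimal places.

s̄ = (0.11 + 0.20 + 0.15 + 0.16 + 0.12 + 0.08 + 0.14 + 0.14) / 8 = 0.1375
σ̂ = s̄ / c₄ = 0.1375 / 0.9594 = 0.1433

0.143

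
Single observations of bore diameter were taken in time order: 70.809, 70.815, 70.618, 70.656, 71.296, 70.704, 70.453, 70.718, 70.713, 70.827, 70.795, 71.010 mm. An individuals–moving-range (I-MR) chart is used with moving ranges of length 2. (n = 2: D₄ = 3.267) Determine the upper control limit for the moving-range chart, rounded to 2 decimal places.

0.70

Moving ranges: 0.006, 0.197, 0.038, 0.640, 0.592, 0.251, 0.265, 0.005, 0.114, 0.032, 0.215; M̄R̄ = 2.3550 / 11 = 0.2141
UCL_MR = D₄·M̄R̄ = 3.267 × 0.2141 = 0.6994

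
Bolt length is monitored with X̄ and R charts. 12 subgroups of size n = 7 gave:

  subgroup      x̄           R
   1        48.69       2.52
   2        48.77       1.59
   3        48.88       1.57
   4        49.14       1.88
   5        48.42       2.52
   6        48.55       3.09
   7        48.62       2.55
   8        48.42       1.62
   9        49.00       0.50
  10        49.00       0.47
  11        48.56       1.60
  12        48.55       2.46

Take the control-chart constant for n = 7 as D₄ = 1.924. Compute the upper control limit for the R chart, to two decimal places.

R̄ = (2.52 + 1.59 + 1.57 + 1.88 + 2.52 + 3.09 + 2.55 + 1.62 + 0.50 + 0.47 + 1.60 + 2.46) / 12 = 22.3700 / 12 = 1.8642
UCL_R = D₄·R̄ = 1.924 × 1.8642 = 3.5867

3.59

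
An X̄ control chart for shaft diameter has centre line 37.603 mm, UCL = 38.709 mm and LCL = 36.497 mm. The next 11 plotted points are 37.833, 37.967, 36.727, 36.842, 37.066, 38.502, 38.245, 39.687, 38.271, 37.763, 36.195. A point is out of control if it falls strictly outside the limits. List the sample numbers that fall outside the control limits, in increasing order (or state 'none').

8, 11

Compare each point to [36.497, 38.709]: sample 8 = 39.687 > UCL; sample 11 = 36.195 < LCL.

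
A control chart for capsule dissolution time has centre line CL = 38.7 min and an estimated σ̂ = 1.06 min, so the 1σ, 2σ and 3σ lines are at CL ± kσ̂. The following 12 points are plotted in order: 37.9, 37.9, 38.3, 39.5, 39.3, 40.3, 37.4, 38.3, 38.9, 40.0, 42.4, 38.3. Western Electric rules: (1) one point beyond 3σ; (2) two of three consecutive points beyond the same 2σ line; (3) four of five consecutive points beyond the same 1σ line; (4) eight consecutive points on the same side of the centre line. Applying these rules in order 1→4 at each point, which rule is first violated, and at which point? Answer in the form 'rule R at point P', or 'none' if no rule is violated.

rule 1 at point 11

Zone of each point (C = within 1σ̂, B = 1σ̂–2σ̂, A = 2σ̂–3σ̂, * = beyond 3σ̂; sign = side of CL): 1:-C, 2:-C, 3:-C, 4:+C, 5:+C, 6:+B, 7:-B, 8:-C, 9:+C, 10:+B, 11:+*, 12:-C
Rule 1 (one point beyond the 3σ limits) is satisfied at point 11.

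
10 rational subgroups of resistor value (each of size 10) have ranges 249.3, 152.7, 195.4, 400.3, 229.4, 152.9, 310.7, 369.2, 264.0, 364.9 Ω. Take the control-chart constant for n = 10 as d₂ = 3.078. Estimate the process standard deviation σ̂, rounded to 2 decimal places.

87.36

R̄ = (249.3 + 152.7 + 195.4 + 400.3 + 229.4 + 152.9 + 310.7 + 369.2 + 264.0 + 364.9) / 10 = 268.8800
σ̂ = R̄ / d₂ = 268.8800 / 3.078 = 87.3554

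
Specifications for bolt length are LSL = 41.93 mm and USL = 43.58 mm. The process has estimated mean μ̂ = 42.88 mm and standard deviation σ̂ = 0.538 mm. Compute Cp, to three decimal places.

Cp = (USL − LSL) / (6σ̂) = (43.58 − 41.93) / (6 × 0.538) = 1.6500 / 3.2280 = 0.5112

0.511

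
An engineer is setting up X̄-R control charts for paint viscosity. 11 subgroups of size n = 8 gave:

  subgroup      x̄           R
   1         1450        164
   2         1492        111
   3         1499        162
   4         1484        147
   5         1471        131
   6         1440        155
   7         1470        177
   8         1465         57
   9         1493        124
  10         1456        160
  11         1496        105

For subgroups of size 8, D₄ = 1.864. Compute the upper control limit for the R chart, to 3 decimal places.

R̄ = (164 + 111 + 162 + 147 + 131 + 155 + 177 + 57 + 124 + 160 + 105) / 11 = 1493.0000 / 11 = 135.7273
UCL_R = D₄·R̄ = 1.864 × 135.7273 = 252.9956

252.996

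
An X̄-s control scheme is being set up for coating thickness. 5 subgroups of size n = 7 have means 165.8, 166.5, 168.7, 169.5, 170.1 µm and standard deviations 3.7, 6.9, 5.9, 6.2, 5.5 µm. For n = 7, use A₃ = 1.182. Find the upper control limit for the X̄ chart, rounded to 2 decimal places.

X̄̄ = (165.8 + 166.5 + 168.7 + 169.5 + 170.1) / 5 = 168.1200
s̄ = (3.7 + 6.9 + 5.9 + 6.2 + 5.5) / 5 = 5.6400
UCL = X̄̄ + A₃·s̄ = 168.1200 + 1.182 × 5.6400 = 174.7865

174.79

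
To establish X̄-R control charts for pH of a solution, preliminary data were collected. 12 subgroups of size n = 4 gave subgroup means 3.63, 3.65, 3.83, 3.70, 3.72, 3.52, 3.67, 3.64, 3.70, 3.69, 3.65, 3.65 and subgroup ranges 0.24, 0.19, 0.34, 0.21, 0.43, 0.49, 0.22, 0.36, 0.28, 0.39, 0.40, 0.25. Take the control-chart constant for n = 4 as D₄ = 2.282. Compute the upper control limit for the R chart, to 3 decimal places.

R̄ = (0.24 + 0.19 + 0.34 + 0.21 + 0.43 + 0.49 + 0.22 + 0.36 + 0.28 + 0.39 + 0.40 + 0.25) / 12 = 3.8000 / 12 = 0.3167
UCL_R = D₄·R̄ = 2.282 × 0.3167 = 0.7226

0.723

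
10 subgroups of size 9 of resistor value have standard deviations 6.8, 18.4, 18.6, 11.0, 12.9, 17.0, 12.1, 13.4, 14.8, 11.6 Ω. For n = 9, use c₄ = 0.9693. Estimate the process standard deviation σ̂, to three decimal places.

s̄ = (6.8 + 18.4 + 18.6 + 11.0 + 12.9 + 17.0 + 12.1 + 13.4 + 14.8 + 11.6) / 10 = 13.6600
σ̂ = s̄ / c₄ = 13.6600 / 0.9693 = 14.0926

14.093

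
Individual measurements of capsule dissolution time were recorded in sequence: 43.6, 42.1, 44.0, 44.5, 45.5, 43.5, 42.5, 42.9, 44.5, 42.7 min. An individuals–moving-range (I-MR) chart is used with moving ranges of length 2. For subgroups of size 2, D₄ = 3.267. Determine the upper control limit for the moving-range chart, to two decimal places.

4.25

Moving ranges: 1.5, 1.9, 0.5, 1.0, 2.0, 1.0, 0.4, 1.6, 1.8; M̄R̄ = 11.7000 / 9 = 1.3000
UCL_MR = D₄·M̄R̄ = 3.267 × 1.3000 = 4.2471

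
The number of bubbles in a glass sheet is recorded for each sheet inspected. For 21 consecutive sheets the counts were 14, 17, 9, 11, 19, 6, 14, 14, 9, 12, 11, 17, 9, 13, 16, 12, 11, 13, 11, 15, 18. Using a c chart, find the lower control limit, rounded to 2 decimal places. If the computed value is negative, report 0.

c̄ = (14 + 17 + 9 + 11 + 19 + 6 + 14 + 14 + 9 + 12 + 11 + 17 + 9 + 13 + 16 + 12 + 11 + 13 + 11 + 15 + 18) / 21 = 271 / 21 = 12.9048
LCL = c̄ − 3√c̄ = 12.9048 − 3 × 3.5923 = 2.1278

2.13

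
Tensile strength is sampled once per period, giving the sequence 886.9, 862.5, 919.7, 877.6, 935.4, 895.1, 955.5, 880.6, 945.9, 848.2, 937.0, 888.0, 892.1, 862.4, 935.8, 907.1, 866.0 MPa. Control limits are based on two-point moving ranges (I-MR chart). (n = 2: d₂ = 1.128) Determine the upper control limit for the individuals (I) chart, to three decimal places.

X̄ = (886.9 + 862.5 + 919.7 + 877.6 + 935.4 + 895.1 + 955.5 + 880.6 + 945.9 + 848.2 + 937.0 + 888.0 + 892.1 + 862.4 + 935.8 + 907.1 + 866.0) / 17 = 899.7529
Moving ranges: 24.4, 57.2, 42.1, 57.8, 40.3, 60.4, 74.9, 65.3, 97.7, 88.8, 49.0, 4.1, 29.7, 73.4, 28.7, 41.1; M̄R̄ = 834.9000 / 16 = 52.1812
UCL = X̄ + 3·M̄R̄/d₂ = 899.7529 + 3 × 52.1812 / 1.128 = 1038.5329

1038.533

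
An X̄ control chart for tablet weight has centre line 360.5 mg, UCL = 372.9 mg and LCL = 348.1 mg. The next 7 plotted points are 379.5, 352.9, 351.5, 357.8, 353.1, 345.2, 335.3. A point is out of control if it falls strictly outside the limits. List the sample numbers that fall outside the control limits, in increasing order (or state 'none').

1, 6, 7

Compare each point to [348.1, 372.9]: sample 1 = 379.5 > UCL; sample 6 = 345.2 < LCL; sample 7 = 335.3 < LCL.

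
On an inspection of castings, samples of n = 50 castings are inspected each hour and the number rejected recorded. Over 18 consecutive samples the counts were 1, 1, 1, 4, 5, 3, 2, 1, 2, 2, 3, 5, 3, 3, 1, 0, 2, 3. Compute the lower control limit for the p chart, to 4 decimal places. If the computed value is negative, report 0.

p̄ = Σdᵢ / (k·n) = 42 / (18 × 50) = 0.04667
LCL = p̄ − 3·√(p̄(1−p̄)/n) = 0.04667 − 3 × 0.02983 = -0.04282 → 0 (negative, so LCL = 0)

0.0000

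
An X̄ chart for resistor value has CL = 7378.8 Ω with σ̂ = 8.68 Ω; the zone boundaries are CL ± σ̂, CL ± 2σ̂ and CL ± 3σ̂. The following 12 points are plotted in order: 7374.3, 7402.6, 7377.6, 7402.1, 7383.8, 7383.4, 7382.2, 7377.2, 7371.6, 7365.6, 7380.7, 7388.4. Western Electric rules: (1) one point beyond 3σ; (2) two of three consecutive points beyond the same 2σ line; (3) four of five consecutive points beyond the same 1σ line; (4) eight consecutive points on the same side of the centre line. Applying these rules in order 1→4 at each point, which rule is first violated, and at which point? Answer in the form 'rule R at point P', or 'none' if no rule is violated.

Zone of each point (C = within 1σ̂, B = 1σ̂–2σ̂, A = 2σ̂–3σ̂, * = beyond 3σ̂; sign = side of CL): 1:-C, 2:+A, 3:-C, 4:+A, 5:+C, 6:+C, 7:+C, 8:-C, 9:-C, 10:-B, 11:+C, 12:+B
Rule 2 (two of three consecutive points beyond the same 2σ limit) is satisfied at point 4.

rule 2 at point 4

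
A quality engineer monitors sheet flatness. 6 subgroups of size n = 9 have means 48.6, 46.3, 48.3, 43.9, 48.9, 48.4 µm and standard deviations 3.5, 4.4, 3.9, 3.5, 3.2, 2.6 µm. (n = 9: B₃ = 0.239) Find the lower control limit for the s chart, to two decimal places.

0.84

s̄ = (3.5 + 4.4 + 3.9 + 3.5 + 3.2 + 2.6) / 6 = 3.5167
LCL_s = B₃·s̄ = 0.239 × 3.5167 = 0.8405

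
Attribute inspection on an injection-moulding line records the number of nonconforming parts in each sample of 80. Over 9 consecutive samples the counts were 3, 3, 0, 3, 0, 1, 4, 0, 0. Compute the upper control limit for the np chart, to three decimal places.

p̄ = Σdᵢ / (k·n) = 14 / (9 × 80) = 0.01944
UCL = np̄ + 3·√(np̄(1−p̄)) = 1.5556 + 3 × √(1.5556×0.98056) = 1.5556 + 3 × 1.2350 = 5.2607

5.261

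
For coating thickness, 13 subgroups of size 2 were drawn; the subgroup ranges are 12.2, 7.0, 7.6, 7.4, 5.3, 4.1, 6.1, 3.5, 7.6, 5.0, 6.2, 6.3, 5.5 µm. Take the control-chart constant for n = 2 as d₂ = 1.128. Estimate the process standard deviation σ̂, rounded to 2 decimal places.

5.71

R̄ = (12.2 + 7.0 + 7.6 + 7.4 + 5.3 + 4.1 + 6.1 + 3.5 + 7.6 + 5.0 + 6.2 + 6.3 + 5.5) / 13 = 6.4462
σ̂ = R̄ / d₂ = 6.4462 / 1.128 = 5.7147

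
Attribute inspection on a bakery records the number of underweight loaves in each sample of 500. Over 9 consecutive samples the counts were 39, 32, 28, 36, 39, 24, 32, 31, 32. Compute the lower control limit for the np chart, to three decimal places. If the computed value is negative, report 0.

16.005

p̄ = Σdᵢ / (k·n) = 293 / (9 × 500) = 0.06511
LCL = np̄ − 3·√(np̄(1−p̄)) = 32.5556 − 3 × 5.5169 = 16.0050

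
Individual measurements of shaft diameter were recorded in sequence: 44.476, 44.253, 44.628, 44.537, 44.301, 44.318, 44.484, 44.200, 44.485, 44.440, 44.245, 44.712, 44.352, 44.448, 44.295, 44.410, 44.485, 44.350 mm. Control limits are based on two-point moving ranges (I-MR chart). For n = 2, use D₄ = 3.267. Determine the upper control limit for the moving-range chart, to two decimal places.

Moving ranges: 0.223, 0.375, 0.091, 0.236, 0.017, 0.166, 0.284, 0.285, 0.045, 0.195, 0.467, 0.360, 0.096, 0.153, 0.115, 0.075, 0.135; M̄R̄ = 3.3180 / 17 = 0.1952
UCL_MR = D₄·M̄R̄ = 3.267 × 0.1952 = 0.6376

0.64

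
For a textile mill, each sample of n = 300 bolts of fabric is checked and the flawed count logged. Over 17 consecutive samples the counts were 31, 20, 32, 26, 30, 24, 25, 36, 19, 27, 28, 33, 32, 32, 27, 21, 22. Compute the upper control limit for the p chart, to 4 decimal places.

0.1410

p̄ = Σdᵢ / (k·n) = 465 / (17 × 300) = 0.09118
UCL = p̄ + 3·√(p̄(1−p̄)/n) = 0.09118 + 3 × √(0.09118×0.90882/300) = 0.09118 + 3 × 0.01662 = 0.14104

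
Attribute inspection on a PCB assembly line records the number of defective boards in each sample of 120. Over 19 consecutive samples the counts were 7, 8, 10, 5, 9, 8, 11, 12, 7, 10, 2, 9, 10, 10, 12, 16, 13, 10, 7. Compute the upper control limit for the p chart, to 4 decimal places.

p̄ = Σdᵢ / (k·n) = 176 / (19 × 120) = 0.07719
UCL = p̄ + 3·√(p̄(1−p̄)/n) = 0.07719 + 3 × √(0.07719×0.92281/120) = 0.07719 + 3 × 0.02436 = 0.15029

0.1503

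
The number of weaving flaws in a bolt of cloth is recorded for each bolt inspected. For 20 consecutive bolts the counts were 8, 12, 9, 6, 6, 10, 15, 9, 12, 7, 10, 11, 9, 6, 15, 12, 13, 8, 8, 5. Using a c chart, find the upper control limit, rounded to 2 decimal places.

18.82

c̄ = (8 + 12 + 9 + 6 + 6 + 10 + 15 + 9 + 12 + 7 + 10 + 11 + 9 + 6 + 15 + 12 + 13 + 8 + 8 + 5) / 20 = 191 / 20 = 9.5500
UCL = c̄ + 3√c̄ = 9.5500 + 3 × √9.5500 = 9.5500 + 3 × 3.0903 = 18.8209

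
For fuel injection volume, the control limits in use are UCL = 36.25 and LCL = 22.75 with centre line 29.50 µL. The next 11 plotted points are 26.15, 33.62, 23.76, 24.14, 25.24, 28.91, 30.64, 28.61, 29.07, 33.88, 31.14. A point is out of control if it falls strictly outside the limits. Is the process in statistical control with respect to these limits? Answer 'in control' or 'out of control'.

in control

All 11 points lie within [22.75, 36.25].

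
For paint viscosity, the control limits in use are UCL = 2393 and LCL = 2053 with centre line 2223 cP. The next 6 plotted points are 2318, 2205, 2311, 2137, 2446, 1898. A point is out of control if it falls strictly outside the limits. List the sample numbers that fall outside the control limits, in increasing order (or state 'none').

5, 6

Compare each point to [2053, 2393]: sample 5 = 2446 > UCL; sample 6 = 1898 < LCL.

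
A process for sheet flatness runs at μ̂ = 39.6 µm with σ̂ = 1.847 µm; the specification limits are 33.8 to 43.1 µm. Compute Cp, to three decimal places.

Cp = (USL − LSL) / (6σ̂) = (43.1 − 33.8) / (6 × 1.847) = 9.3000 / 11.0820 = 0.8392

0.839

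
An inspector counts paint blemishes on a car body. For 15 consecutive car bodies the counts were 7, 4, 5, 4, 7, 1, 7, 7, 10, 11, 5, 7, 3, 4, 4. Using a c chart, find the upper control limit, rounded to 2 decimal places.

c̄ = (7 + 4 + 5 + 4 + 7 + 1 + 7 + 7 + 10 + 11 + 5 + 7 + 3 + 4 + 4) / 15 = 86 / 15 = 5.7333
UCL = c̄ + 3√c̄ = 5.7333 + 3 × √5.7333 = 5.7333 + 3 × 2.3944 = 12.9166

12.92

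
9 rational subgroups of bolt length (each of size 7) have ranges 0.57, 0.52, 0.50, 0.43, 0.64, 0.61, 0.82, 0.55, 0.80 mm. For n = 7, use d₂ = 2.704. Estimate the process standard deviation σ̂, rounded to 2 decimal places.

0.22

R̄ = (0.57 + 0.52 + 0.50 + 0.43 + 0.64 + 0.61 + 0.82 + 0.55 + 0.80) / 9 = 0.6044
σ̂ = R̄ / d₂ = 0.6044 / 2.704 = 0.2235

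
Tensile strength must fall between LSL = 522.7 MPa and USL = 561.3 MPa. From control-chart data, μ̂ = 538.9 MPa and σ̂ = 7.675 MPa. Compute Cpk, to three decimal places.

0.704

Cpu = (USL − μ̂) / (3σ̂) = (561.3 − 538.9) / (3 × 7.675) = 0.9729; Cpl = (μ̂ − LSL) / (3σ̂) = (538.9 − 522.7) / (3 × 7.675) = 0.7036; Cpk = min(Cpu, Cpl) = 0.7036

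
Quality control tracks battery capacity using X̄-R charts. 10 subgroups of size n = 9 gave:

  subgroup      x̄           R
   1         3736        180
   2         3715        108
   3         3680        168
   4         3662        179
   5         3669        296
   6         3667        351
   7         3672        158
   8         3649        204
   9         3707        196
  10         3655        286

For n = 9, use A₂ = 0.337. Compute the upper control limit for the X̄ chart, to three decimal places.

3752.846

X̄̄ = (3736 + 3715 + 3680 + 3662 + 3669 + 3667 + 3672 + 3649 + 3707 + 3655) / 10 = 36812.0000 / 10 = 3681.2000
R̄ = (180 + 108 + 168 + 179 + 296 + 351 + 158 + 204 + 196 + 286) / 10 = 2126.0000 / 10 = 212.6000
UCL = X̄̄ + A₂·R̄ = 3681.2000 + 0.337 × 212.6000 = 3752.8462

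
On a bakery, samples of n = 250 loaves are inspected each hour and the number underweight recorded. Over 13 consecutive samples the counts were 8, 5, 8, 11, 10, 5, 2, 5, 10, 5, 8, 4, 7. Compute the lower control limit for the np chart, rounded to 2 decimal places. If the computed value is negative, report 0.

p̄ = Σdᵢ / (k·n) = 88 / (13 × 250) = 0.02708
LCL = np̄ − 3·√(np̄(1−p̄)) = 6.7692 − 3 × 2.5663 = -0.9297 → 0 (negative, so LCL = 0)

0.00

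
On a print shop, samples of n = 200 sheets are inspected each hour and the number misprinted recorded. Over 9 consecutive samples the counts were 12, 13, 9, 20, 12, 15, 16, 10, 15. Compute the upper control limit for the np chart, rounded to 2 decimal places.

24.22

p̄ = Σdᵢ / (k·n) = 122 / (9 × 200) = 0.06778
UCL = np̄ + 3·√(np̄(1−p̄)) = 13.5556 + 3 × √(13.5556×0.93222) = 13.5556 + 3 × 3.5548 = 24.2200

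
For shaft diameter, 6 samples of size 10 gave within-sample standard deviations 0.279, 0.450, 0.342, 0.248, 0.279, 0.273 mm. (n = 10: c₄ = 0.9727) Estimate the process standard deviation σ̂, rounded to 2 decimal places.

s̄ = (0.279 + 0.450 + 0.342 + 0.248 + 0.279 + 0.273) / 6 = 0.3118
σ̂ = s̄ / c₄ = 0.3118 / 0.9727 = 0.3206

0.32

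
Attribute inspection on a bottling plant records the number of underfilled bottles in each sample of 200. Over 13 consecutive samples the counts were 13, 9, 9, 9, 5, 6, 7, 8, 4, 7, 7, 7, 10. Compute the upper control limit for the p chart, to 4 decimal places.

0.0798

p̄ = Σdᵢ / (k·n) = 101 / (13 × 200) = 0.03885
UCL = p̄ + 3·√(p̄(1−p̄)/n) = 0.03885 + 3 × √(0.03885×0.96115/200) = 0.03885 + 3 × 0.01366 = 0.07984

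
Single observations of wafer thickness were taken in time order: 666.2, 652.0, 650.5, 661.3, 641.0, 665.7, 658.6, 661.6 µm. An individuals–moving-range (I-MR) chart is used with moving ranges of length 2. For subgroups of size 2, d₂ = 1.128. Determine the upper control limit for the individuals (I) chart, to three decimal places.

688.116

X̄ = (666.2 + 652.0 + 650.5 + 661.3 + 641.0 + 665.7 + 658.6 + 661.6) / 8 = 657.1125
Moving ranges: 14.2, 1.5, 10.8, 20.3, 24.7, 7.1, 3.0; M̄R̄ = 81.6000 / 7 = 11.6571
UCL = X̄ + 3·M̄R̄/d₂ = 657.1125 + 3 × 11.6571 / 1.128 = 688.1155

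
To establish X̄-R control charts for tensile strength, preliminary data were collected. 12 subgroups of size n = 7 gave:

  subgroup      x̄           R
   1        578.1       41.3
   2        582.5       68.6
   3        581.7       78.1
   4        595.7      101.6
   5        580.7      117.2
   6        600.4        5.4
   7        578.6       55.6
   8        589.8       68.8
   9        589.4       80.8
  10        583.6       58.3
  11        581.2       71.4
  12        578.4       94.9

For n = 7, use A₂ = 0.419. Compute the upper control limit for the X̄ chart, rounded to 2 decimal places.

614.41

X̄̄ = (578.1 + 582.5 + 581.7 + 595.7 + 580.7 + 600.4 + 578.6 + 589.8 + 589.4 + 583.6 + 581.2 + 578.4) / 12 = 7020.1000 / 12 = 585.0083
R̄ = (41.3 + 68.6 + 78.1 + 101.6 + 117.2 + 5.4 + 55.6 + 68.8 + 80.8 + 58.3 + 71.4 + 94.9) / 12 = 842.0000 / 12 = 70.1667
UCL = X̄̄ + A₂·R̄ = 585.0083 + 0.419 × 70.1667 = 614.4082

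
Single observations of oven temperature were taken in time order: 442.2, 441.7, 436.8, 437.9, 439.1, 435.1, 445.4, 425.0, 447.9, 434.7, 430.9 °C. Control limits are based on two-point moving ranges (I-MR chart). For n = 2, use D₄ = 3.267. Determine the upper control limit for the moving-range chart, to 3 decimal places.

Moving ranges: 0.5, 4.9, 1.1, 1.2, 4.0, 10.3, 20.4, 22.9, 13.2, 3.8; M̄R̄ = 82.3000 / 10 = 8.2300
UCL_MR = D₄·M̄R̄ = 3.267 × 8.2300 = 26.8874

26.887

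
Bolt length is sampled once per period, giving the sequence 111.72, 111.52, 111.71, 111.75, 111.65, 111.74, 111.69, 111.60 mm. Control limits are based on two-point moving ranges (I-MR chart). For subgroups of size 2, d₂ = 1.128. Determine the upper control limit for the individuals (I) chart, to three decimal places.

X̄ = (111.72 + 111.52 + 111.71 + 111.75 + 111.65 + 111.74 + 111.69 + 111.60) / 8 = 111.6725
Moving ranges: 0.20, 0.19, 0.04, 0.10, 0.09, 0.05, 0.09; M̄R̄ = 0.7600 / 7 = 0.1086
UCL = X̄ + 3·M̄R̄/d₂ = 111.6725 + 3 × 0.1086 / 1.128 = 111.9613

111.961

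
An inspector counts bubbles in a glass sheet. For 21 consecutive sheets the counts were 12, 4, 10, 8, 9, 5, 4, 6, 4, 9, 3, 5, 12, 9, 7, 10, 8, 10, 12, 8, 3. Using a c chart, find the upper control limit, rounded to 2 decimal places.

15.75

c̄ = (12 + 4 + 10 + 8 + 9 + 5 + 4 + 6 + 4 + 9 + 3 + 5 + 12 + 9 + 7 + 10 + 8 + 10 + 12 + 8 + 3) / 21 = 158 / 21 = 7.5238
UCL = c̄ + 3√c̄ = 7.5238 + 3 × √7.5238 = 7.5238 + 3 × 2.7430 = 15.7527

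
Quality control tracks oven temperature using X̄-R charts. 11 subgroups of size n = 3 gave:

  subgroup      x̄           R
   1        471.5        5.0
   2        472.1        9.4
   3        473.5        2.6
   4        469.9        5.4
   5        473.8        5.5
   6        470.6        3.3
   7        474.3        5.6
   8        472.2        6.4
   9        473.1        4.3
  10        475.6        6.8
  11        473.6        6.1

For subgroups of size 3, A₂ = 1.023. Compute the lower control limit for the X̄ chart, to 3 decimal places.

467.128

X̄̄ = (471.5 + 472.1 + 473.5 + 469.9 + 473.8 + 470.6 + 474.3 + 472.2 + 473.1 + 475.6 + 473.6) / 11 = 5200.2000 / 11 = 472.7455
R̄ = (5.0 + 9.4 + 2.6 + 5.4 + 5.5 + 3.3 + 5.6 + 6.4 + 4.3 + 6.8 + 6.1) / 11 = 60.4000 / 11 = 5.4909
LCL = X̄̄ − A₂·R̄ = 472.7455 − 1.023 × 5.4909 = 467.1283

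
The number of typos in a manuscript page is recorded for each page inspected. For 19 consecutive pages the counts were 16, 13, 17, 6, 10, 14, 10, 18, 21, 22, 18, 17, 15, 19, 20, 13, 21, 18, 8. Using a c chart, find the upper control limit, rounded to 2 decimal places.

27.42

c̄ = (16 + 13 + 17 + 6 + 10 + 14 + 10 + 18 + 21 + 22 + 18 + 17 + 15 + 19 + 20 + 13 + 21 + 18 + 8) / 19 = 296 / 19 = 15.5789
UCL = c̄ + 3√c̄ = 15.5789 + 3 × √15.5789 = 15.5789 + 3 × 3.9470 = 27.4200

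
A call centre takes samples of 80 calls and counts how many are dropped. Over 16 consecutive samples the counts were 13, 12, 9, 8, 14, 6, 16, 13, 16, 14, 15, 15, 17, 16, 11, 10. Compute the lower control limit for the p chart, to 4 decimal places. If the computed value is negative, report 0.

p̄ = Σdᵢ / (k·n) = 205 / (16 × 80) = 0.16016
LCL = p̄ − 3·√(p̄(1−p̄)/n) = 0.16016 − 3 × 0.04100 = 0.03714

0.0371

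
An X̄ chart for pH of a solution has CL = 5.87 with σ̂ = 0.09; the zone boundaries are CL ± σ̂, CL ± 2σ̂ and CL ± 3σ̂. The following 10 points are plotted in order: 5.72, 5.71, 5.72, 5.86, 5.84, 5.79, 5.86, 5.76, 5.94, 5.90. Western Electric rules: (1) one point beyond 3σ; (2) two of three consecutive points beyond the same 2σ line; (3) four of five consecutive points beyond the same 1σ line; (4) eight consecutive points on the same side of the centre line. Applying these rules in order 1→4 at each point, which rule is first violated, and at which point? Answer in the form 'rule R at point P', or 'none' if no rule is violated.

Zone of each point (C = within 1σ̂, B = 1σ̂–2σ̂, A = 2σ̂–3σ̂, * = beyond 3σ̂; sign = side of CL): 1:-B, 2:-B, 3:-B, 4:-C, 5:-C, 6:-C, 7:-C, 8:-B, 9:+C, 10:+C
Rule 4 (eight consecutive points on the same side of the centre line) is satisfied at point 8.

rule 4 at point 8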